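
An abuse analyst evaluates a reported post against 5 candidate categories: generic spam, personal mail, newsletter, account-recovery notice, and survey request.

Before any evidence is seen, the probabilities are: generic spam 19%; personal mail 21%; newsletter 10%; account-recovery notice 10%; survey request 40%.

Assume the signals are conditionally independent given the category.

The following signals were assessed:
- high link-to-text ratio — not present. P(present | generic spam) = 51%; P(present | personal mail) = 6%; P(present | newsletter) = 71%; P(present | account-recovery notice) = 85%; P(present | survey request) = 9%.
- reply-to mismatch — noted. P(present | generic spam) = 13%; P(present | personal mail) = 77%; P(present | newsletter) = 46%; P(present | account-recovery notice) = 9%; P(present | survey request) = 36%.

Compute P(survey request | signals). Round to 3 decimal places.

By Bayes' rule with conditional independence, the unnormalized weight for each hypothesis is prior × ∏ likelihoods (using 1 − P(present | H) for each absent signal):
  generic spam: 0.19 × (1 − 0.51) × 0.13 = 0.012103
  personal mail: 0.21 × (1 − 0.06) × 0.77 = 0.152
  newsletter: 0.10 × (1 − 0.71) × 0.46 = 0.01334
  account-recovery notice: 0.10 × (1 − 0.85) × 0.09 = 0.00135
  survey request: 0.40 × (1 − 0.09) × 0.36 = 0.13104
The unnormalized weights sum to 0.30983.
P(survey request | evidence) = 0.13104 / 0.30983 ≈ 0.423.

0.423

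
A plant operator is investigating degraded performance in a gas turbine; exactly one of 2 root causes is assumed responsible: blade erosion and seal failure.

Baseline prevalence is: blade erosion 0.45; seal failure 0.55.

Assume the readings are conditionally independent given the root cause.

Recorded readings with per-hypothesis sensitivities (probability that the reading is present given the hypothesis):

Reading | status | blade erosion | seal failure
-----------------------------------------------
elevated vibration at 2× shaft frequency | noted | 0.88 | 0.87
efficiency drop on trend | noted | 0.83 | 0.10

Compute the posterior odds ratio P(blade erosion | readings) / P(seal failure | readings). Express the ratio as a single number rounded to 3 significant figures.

6.87

Posterior odds equal prior odds times the likelihood ratio; only the two competing hypotheses matter.
  blade erosion: 0.45 × 0.88 × 0.83 = 0.32868
  seal failure: 0.55 × 0.87 × 0.10 = 0.04785
Odds(blade erosion : seal failure) = 0.32868 / 0.04785 ≈ 6.87.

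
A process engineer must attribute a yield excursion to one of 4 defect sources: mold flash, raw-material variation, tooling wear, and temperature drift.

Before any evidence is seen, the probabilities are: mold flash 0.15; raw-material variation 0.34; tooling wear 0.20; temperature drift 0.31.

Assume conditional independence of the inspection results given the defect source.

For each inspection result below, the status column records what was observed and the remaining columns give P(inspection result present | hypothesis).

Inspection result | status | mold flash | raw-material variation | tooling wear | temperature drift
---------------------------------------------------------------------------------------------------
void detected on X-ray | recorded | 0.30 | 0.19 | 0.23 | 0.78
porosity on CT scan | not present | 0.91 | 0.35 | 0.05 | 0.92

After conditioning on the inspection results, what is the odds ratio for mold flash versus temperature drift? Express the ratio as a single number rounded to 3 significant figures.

Posterior odds equal prior odds times the likelihood ratio; only the two competing hypotheses matter (using 1 − P(present | H) for each absent inspection result).
  mold flash: 0.15 × 0.30 × (1 − 0.91) = 0.00405
  temperature drift: 0.31 × 0.78 × (1 − 0.92) = 0.019344
Odds(mold flash : temperature drift) = 0.00405 / 0.019344 ≈ 0.209.

0.209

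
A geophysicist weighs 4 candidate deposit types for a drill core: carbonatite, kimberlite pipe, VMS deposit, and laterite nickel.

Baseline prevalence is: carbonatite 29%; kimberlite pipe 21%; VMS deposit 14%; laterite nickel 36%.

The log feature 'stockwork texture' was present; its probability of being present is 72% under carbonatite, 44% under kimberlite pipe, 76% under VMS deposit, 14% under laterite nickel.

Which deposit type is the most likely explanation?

carbonatite

Multiply each prior by the likelihood of the log feature:
  carbonatite: 0.29 × 0.72 = 0.2088
  kimberlite pipe: 0.21 × 0.44 = 0.0924
  VMS deposit: 0.14 × 0.76 = 0.1064
  laterite nickel: 0.36 × 0.14 = 0.0504
The unnormalized weights sum to 0.458.
P(carbonatite | evidence) ≈ 0.2088 / 0.458 ≈ 0.456
P(kimberlite pipe | evidence) ≈ 0.0924 / 0.458 ≈ 0.202
P(VMS deposit | evidence) ≈ 0.1064 / 0.458 ≈ 0.232
P(laterite nickel | evidence) ≈ 0.0504 / 0.458 ≈ 0.110
The largest is 0.456, so carbonatite is most probable.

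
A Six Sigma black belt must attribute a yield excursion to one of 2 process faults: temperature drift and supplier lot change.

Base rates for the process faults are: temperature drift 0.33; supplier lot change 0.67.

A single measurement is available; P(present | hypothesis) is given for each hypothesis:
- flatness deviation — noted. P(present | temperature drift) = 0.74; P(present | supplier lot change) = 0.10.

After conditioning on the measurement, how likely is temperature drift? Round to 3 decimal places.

By Bayes' rule, the unnormalized weight for each hypothesis is prior × likelihood:
  temperature drift: 0.33 × 0.74 = 0.2442
  supplier lot change: 0.67 × 0.10 = 0.067
Normalizing constant Z = 0.2442 + 0.067 = 0.3112.
P(temperature drift | evidence) = 0.2442 / 0.3112 ≈ 0.785.

0.785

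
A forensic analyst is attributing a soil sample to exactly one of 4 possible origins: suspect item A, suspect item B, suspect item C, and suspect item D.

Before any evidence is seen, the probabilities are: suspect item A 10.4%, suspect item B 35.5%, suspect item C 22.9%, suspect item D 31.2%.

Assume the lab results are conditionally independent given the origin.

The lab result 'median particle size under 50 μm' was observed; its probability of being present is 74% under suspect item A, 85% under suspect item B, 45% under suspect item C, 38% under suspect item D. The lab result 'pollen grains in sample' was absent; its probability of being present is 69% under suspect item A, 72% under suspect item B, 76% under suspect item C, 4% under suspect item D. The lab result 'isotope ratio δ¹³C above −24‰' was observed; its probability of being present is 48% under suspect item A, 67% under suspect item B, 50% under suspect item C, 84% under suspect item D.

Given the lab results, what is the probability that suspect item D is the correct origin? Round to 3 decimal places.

Multiply each prior by the joint likelihood of the lab result pattern (using 1 − P(present | H) for each absent lab result):
  suspect item A: 0.104 × 0.74 × (1 − 0.69) × 0.48 = 0.011452
  suspect item B: 0.355 × 0.85 × (1 − 0.72) × 0.67 = 0.056608
  suspect item C: 0.229 × 0.45 × (1 − 0.76) × 0.50 = 0.012366
  suspect item D: 0.312 × 0.38 × (1 − 0.04) × 0.84 = 0.095607
Marginal likelihood of the evidence = 0.17603.
P(suspect item D | evidence) = 0.095607 / 0.17603 ≈ 0.543.

0.543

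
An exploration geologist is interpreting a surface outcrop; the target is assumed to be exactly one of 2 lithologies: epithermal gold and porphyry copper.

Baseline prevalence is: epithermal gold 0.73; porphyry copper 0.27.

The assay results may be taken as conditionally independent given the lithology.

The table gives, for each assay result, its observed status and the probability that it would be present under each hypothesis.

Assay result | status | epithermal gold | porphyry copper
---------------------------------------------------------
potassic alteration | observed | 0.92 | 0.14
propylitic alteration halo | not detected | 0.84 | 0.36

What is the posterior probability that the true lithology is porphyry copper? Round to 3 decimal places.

For each hypothesis, the unnormalized posterior weight is prior × product of the assay result likelihoods (using 1 − P(present | H) for each absent assay result):
  epithermal gold: 0.73 × 0.92 × (1 − 0.84) = 0.10746
  porphyry copper: 0.27 × 0.14 × (1 − 0.36) = 0.024192
Marginal likelihood of the evidence = 0.13165.
P(porphyry copper | evidence) = 0.024192 / 0.13165 ≈ 0.184.

0.184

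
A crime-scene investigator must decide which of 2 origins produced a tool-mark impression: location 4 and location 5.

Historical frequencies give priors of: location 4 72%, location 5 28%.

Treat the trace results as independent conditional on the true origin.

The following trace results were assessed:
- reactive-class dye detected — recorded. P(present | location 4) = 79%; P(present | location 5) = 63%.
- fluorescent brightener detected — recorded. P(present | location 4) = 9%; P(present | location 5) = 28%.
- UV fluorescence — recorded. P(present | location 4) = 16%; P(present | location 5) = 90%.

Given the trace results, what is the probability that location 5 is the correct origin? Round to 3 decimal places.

0.844

For each hypothesis, the unnormalized posterior weight is prior × product of the trace result likelihoods:
  location 4: 0.72 × 0.79 × 0.09 × 0.16 = 0.0081907
  location 5: 0.28 × 0.63 × 0.28 × 0.90 = 0.044453
Marginal likelihood of the evidence = 0.052644.
P(location 5 | evidence) = 0.044453 / 0.052644 ≈ 0.844.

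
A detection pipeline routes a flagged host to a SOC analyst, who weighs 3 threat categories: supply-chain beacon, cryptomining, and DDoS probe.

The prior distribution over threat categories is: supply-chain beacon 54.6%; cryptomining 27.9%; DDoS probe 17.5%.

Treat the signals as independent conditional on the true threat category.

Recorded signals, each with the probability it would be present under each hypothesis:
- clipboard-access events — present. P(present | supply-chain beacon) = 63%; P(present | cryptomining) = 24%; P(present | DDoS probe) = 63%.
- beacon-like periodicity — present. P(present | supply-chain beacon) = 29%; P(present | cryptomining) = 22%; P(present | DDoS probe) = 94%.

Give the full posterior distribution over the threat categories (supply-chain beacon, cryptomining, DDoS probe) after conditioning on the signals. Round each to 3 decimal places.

For each hypothesis, the unnormalized posterior weight is prior × product of the signal likelihoods:
  supply-chain beacon: 0.546 × 0.63 × 0.29 = 0.099754
  cryptomining: 0.279 × 0.24 × 0.22 = 0.014731
  DDoS probe: 0.175 × 0.63 × 0.94 = 0.10363
The unnormalized weights sum to 0.21812.
P(supply-chain beacon | evidence) = 0.099754 / 0.21812 ≈ 0.457
P(cryptomining | evidence) = 0.014731 / 0.21812 ≈ 0.068
P(DDoS probe | evidence) = 0.10363 / 0.21812 ≈ 0.475

0.457, 0.068, 0.475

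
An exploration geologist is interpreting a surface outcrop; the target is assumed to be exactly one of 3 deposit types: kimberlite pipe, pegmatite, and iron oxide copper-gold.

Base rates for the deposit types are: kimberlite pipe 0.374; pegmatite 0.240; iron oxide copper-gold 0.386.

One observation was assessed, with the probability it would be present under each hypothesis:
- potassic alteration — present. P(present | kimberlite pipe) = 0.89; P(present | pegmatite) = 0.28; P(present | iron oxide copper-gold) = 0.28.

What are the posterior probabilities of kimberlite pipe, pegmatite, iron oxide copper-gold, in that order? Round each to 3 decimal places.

By Bayes' rule, the unnormalized weight for each hypothesis is prior × likelihood:
  kimberlite pipe: 0.374 × 0.89 = 0.33286
  pegmatite: 0.240 × 0.28 = 0.0672
  iron oxide copper-gold: 0.386 × 0.28 = 0.10808
The unnormalized weights sum to 0.50814.
P(kimberlite pipe | evidence) = 0.33286 / 0.50814 ≈ 0.655
P(pegmatite | evidence) = 0.0672 / 0.50814 ≈ 0.132
P(iron oxide copper-gold | evidence) = 0.10808 / 0.50814 ≈ 0.213

0.655, 0.132, 0.213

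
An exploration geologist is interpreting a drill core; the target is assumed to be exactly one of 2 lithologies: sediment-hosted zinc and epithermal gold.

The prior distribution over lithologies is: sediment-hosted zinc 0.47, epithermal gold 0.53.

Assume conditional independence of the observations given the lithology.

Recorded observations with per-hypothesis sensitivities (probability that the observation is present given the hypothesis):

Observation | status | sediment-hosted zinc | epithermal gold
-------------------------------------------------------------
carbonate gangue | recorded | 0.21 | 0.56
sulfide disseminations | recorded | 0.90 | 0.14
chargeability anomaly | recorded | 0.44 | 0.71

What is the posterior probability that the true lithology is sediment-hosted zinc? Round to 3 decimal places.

0.570

For each hypothesis, the unnormalized posterior weight is prior × product of the observation likelihoods:
  sediment-hosted zinc: 0.47 × 0.21 × 0.90 × 0.44 = 0.039085
  epithermal gold: 0.53 × 0.56 × 0.14 × 0.71 = 0.029502
Normalizing constant Z = 0.039085 + 0.029502 = 0.068587.
P(sediment-hosted zinc | evidence) = 0.039085 / 0.068587 ≈ 0.570.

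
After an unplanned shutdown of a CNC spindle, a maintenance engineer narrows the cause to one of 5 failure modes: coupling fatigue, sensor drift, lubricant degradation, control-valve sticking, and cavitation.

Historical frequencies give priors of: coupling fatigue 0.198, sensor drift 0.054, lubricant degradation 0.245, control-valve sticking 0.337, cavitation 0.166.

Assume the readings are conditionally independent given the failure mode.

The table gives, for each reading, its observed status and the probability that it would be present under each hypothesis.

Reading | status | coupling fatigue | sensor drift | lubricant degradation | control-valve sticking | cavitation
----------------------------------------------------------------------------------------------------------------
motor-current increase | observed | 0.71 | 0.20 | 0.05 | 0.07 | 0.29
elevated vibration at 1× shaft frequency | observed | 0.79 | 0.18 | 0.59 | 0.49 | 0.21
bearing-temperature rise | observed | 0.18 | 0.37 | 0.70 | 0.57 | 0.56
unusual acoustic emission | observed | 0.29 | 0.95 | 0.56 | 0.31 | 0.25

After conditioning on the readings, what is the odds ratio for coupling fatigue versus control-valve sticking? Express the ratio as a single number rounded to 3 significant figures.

2.84

The normalizing constant cancels in an odds ratio, so compute prior × likelihood for the two hypotheses only:
  coupling fatigue: 0.198 × 0.71 × 0.79 × 0.18 × 0.29 = 0.0057972
  control-valve sticking: 0.337 × 0.07 × 0.49 × 0.57 × 0.31 = 0.0020425
Posterior odds = 0.0057972 / 0.0020425 ≈ 2.84.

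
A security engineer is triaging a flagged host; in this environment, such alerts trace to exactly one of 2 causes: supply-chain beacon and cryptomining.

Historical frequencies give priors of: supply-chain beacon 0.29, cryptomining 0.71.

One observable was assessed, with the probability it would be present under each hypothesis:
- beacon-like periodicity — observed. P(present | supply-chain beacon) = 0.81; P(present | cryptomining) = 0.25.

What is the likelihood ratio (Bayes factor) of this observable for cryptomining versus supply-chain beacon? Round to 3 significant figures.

0.309

The Bayes factor is the ratio of the two likelihoods.
  cryptomining: 0.25
  supply-chain beacon: 0.81
Bayes factor = 0.25 / 0.81 ≈ 0.309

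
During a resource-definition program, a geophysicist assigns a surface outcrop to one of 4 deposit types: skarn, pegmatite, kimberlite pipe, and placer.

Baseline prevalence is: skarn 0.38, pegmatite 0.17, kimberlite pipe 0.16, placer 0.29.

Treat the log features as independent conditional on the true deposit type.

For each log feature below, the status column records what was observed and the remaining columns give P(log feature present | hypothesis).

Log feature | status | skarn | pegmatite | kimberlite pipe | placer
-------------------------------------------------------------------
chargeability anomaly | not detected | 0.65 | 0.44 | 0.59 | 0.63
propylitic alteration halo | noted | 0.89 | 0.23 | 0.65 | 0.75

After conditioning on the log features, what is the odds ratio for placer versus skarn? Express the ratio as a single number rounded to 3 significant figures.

Posterior odds equal prior odds times the likelihood ratio; only the two competing hypotheses matter (using 1 − P(present | H) for each absent log feature).
  placer: 0.29 × (1 − 0.63) × 0.75 = 0.080475
  skarn: 0.38 × (1 − 0.65) × 0.89 = 0.11837
Odds(placer : skarn) = 0.080475 / 0.11837 ≈ 0.680.

0.680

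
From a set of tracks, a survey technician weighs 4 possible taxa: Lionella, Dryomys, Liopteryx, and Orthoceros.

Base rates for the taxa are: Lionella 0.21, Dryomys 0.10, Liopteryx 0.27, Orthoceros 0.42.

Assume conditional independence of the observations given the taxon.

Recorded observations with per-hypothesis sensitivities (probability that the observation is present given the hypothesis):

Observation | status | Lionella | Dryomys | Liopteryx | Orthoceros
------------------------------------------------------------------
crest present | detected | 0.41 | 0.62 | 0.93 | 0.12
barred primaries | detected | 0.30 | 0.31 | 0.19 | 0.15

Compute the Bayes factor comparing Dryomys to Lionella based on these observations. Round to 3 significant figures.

Take the product of per-observation likelihoods under each hypothesis, then divide.
  Dryomys: 0.62 × 0.31 = 0.1922
  Lionella: 0.41 × 0.30 = 0.123
Bayes factor = 0.1922 / 0.123 ≈ 1.56

1.56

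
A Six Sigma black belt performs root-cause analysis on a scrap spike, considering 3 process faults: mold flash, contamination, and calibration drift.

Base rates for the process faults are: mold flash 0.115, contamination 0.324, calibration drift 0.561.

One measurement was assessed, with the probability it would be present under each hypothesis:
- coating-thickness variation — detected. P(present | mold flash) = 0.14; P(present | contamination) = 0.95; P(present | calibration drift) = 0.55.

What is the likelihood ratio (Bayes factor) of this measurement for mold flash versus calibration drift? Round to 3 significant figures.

0.255

Likelihood of this measurement under each hypothesis:
  mold flash: 0.14
  calibration drift: 0.55
Bayes factor = 0.14 / 0.55 ≈ 0.255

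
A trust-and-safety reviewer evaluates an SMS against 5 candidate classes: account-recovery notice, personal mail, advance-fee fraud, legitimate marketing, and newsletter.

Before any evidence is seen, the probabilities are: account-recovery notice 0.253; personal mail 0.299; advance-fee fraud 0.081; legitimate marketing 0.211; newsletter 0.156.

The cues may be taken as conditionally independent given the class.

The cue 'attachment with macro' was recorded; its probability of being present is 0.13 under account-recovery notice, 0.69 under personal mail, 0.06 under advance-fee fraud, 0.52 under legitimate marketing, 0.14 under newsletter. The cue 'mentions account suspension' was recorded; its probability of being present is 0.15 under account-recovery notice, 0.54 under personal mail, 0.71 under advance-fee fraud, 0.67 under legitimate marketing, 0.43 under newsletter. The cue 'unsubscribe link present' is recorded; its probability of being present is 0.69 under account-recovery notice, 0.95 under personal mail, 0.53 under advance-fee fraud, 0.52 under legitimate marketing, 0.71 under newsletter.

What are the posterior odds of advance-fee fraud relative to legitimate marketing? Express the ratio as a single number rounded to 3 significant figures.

0.0478

The normalizing constant cancels in an odds ratio, so compute prior × likelihood for the two hypotheses only:
  advance-fee fraud: 0.081 × 0.06 × 0.71 × 0.53 = 0.0018288
  legitimate marketing: 0.211 × 0.52 × 0.67 × 0.52 = 0.038226
Odds(advance-fee fraud : legitimate marketing) = 0.0018288 / 0.038226 ≈ 0.0478.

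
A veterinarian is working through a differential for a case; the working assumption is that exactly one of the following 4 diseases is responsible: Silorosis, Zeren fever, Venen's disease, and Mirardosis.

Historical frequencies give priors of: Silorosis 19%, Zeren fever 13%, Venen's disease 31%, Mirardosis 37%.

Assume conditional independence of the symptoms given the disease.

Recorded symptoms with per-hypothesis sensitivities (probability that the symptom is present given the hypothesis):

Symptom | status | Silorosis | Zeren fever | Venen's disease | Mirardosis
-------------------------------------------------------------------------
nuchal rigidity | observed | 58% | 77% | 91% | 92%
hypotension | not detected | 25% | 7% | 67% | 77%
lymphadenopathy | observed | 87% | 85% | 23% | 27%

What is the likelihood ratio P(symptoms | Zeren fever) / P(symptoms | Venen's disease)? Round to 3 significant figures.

Joint likelihood of the symptom pattern under each hypothesis (using 1 − P(present | H) for each absent symptom):
  Zeren fever: 0.77 × (1 − 0.07) × 0.85 = 0.60868
  Venen's disease: 0.91 × (1 − 0.67) × 0.23 = 0.069069
Bayes factor = 0.60868 / 0.069069 ≈ 8.81

8.81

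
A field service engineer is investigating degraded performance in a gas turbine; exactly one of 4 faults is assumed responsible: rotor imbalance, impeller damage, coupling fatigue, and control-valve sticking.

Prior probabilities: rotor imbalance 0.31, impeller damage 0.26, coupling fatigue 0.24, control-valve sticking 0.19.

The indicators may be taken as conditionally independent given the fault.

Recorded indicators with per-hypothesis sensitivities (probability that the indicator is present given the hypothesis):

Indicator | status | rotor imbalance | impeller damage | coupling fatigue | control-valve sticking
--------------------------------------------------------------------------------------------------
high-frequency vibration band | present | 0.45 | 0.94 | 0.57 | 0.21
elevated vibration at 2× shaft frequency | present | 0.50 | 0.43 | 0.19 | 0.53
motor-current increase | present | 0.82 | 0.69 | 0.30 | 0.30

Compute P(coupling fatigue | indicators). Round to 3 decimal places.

0.054

By Bayes' rule with conditional independence, the unnormalized weight for each hypothesis is prior × ∏ likelihoods:
  rotor imbalance: 0.31 × 0.45 × 0.50 × 0.82 = 0.057195
  impeller damage: 0.26 × 0.94 × 0.43 × 0.69 = 0.072513
  coupling fatigue: 0.24 × 0.57 × 0.19 × 0.30 = 0.0077976
  control-valve sticking: 0.19 × 0.21 × 0.53 × 0.30 = 0.0063441
The unnormalized weights sum to 0.14385.
P(coupling fatigue | evidence) = 0.0077976 / 0.14385 ≈ 0.054.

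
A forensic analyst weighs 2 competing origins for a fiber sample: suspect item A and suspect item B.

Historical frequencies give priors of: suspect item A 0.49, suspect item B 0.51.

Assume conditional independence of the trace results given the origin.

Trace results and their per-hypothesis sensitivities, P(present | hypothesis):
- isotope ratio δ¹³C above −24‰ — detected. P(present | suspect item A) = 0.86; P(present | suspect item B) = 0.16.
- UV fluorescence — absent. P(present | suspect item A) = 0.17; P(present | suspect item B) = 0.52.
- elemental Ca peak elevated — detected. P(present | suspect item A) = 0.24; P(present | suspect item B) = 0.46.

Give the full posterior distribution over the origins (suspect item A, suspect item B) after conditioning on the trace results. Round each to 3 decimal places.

Multiply each prior by the joint likelihood of the trace result pattern (using 1 − P(present | H) for each absent trace result):
  suspect item A: 0.49 × 0.86 × (1 − 0.17) × 0.24 = 0.083943
  suspect item B: 0.51 × 0.16 × (1 − 0.52) × 0.46 = 0.018017
Marginal likelihood of the evidence = 0.10196.
P(suspect item A | evidence) = 0.083943 / 0.10196 ≈ 0.823
P(suspect item B | evidence) = 0.018017 / 0.10196 ≈ 0.177

0.823, 0.177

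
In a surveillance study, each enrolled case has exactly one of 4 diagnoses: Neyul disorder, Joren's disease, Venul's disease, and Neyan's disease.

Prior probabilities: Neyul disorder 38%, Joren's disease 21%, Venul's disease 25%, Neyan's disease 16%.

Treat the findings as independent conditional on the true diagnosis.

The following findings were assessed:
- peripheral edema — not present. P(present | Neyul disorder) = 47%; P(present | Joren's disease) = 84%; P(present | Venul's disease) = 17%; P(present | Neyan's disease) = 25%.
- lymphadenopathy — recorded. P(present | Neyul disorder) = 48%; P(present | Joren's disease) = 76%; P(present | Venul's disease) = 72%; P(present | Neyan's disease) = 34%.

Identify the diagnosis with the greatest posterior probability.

Venul's disease

By Bayes' rule with conditional independence, the unnormalized weight for each hypothesis is prior × ∏ likelihoods (using 1 − P(present | H) for each absent finding):
  Neyul disorder: 0.38 × (1 − 0.47) × 0.48 = 0.096672
  Joren's disease: 0.21 × (1 − 0.84) × 0.76 = 0.025536
  Venul's disease: 0.25 × (1 − 0.17) × 0.72 = 0.1494
  Neyan's disease: 0.16 × (1 − 0.25) × 0.34 = 0.0408
Normalizing constant Z = 0.096672 + 0.025536 + 0.1494 + 0.0408 = 0.31241.
P(Neyul disorder | evidence) ≈ 0.096672 / 0.31241 ≈ 0.309
P(Joren's disease | evidence) ≈ 0.025536 / 0.31241 ≈ 0.082
P(Venul's disease | evidence) ≈ 0.1494 / 0.31241 ≈ 0.478
P(Neyan's disease | evidence) ≈ 0.0408 / 0.31241 ≈ 0.131
The largest is 0.478, so Venul's disease is most probable.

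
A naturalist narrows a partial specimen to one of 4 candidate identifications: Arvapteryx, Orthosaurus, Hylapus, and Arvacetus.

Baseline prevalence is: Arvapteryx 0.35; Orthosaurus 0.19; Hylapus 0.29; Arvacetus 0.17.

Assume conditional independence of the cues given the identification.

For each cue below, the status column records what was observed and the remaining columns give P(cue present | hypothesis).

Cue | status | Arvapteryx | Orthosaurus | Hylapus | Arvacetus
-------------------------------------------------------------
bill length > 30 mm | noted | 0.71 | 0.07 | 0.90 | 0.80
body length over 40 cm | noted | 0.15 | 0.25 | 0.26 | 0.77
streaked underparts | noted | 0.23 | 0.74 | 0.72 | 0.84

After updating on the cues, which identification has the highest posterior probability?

Multiply each prior by the joint likelihood of the cue pattern:
  Arvapteryx: 0.35 × 0.71 × 0.15 × 0.23 = 0.0085732
  Orthosaurus: 0.19 × 0.07 × 0.25 × 0.74 = 0.0024605
  Hylapus: 0.29 × 0.90 × 0.26 × 0.72 = 0.048859
  Arvacetus: 0.17 × 0.80 × 0.77 × 0.84 = 0.087965
Marginal likelihood of the evidence = 0.14786.
P(Arvapteryx | evidence) ≈ 0.0085732 / 0.14786 ≈ 0.058
P(Orthosaurus | evidence) ≈ 0.0024605 / 0.14786 ≈ 0.017
P(Hylapus | evidence) ≈ 0.048859 / 0.14786 ≈ 0.330
P(Arvacetus | evidence) ≈ 0.087965 / 0.14786 ≈ 0.595
The largest is 0.595, so Arvacetus is most probable.

Arvacetus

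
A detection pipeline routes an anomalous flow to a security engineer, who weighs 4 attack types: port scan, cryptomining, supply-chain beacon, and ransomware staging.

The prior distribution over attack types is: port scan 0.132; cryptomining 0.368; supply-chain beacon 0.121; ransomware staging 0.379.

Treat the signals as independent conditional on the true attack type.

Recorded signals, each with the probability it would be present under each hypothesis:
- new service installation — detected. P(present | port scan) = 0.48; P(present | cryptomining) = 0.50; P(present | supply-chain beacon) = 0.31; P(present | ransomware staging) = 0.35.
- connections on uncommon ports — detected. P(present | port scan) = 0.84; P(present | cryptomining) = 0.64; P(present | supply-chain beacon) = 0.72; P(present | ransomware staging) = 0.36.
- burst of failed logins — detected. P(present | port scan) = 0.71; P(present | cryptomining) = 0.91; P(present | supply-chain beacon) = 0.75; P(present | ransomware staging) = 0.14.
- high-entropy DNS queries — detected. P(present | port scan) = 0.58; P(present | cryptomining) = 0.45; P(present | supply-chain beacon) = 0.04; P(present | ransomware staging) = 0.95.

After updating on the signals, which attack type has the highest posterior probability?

Multiply each prior by the joint likelihood of the signal pattern:
  port scan: 0.132 × 0.48 × 0.84 × 0.71 × 0.58 = 0.021917
  cryptomining: 0.368 × 0.50 × 0.64 × 0.91 × 0.45 = 0.048223
  supply-chain beacon: 0.121 × 0.31 × 0.72 × 0.75 × 0.04 = 0.00081022
  ransomware staging: 0.379 × 0.35 × 0.36 × 0.14 × 0.95 = 0.0063513
The unnormalized weights sum to 0.077301.
P(port scan | evidence) ≈ 0.021917 / 0.077301 ≈ 0.284
P(cryptomining | evidence) ≈ 0.048223 / 0.077301 ≈ 0.624
P(supply-chain beacon | evidence) ≈ 0.00081022 / 0.077301 ≈ 0.010
P(ransomware staging | evidence) ≈ 0.0063513 / 0.077301 ≈ 0.082
The largest is 0.624, so cryptomining is most probable.

cryptomining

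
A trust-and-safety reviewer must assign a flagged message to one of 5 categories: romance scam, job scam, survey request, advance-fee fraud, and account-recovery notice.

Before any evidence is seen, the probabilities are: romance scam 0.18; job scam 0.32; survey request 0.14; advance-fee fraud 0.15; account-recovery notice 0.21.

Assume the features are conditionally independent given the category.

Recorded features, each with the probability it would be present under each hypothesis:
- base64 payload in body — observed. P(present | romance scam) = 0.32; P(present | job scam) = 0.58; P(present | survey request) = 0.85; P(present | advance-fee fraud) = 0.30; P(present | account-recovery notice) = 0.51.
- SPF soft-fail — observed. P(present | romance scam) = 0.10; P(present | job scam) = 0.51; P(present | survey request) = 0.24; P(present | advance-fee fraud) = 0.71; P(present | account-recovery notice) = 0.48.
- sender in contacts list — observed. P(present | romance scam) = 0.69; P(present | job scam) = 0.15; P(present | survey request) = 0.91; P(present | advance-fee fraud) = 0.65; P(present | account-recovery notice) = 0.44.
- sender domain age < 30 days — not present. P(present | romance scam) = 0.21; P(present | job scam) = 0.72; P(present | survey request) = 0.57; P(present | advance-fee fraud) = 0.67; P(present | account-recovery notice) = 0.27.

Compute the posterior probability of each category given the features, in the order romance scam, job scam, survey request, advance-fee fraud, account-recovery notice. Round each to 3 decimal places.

0.075, 0.095, 0.268, 0.165, 0.396

Multiply each prior by the joint likelihood of the feature pattern (using 1 − P(present | H) for each absent feature):
  romance scam: 0.18 × 0.32 × 0.10 × 0.69 × (1 − 0.21) = 0.0031398
  job scam: 0.32 × 0.58 × 0.51 × 0.15 × (1 − 0.72) = 0.0039756
  survey request: 0.14 × 0.85 × 0.24 × 0.91 × (1 − 0.57) = 0.011176
  advance-fee fraud: 0.15 × 0.30 × 0.71 × 0.65 × (1 − 0.67) = 0.0068533
  account-recovery notice: 0.21 × 0.51 × 0.48 × 0.44 × (1 − 0.27) = 0.016512
Normalizing constant Z = 0.0031398 + 0.0039756 + 0.011176 + 0.0068533 + 0.016512 = 0.041656.
P(romance scam | evidence) = 0.0031398 / 0.041656 ≈ 0.075
P(job scam | evidence) = 0.0039756 / 0.041656 ≈ 0.095
P(survey request | evidence) = 0.011176 / 0.041656 ≈ 0.268
P(advance-fee fraud | evidence) = 0.0068533 / 0.041656 ≈ 0.165
P(account-recovery notice | evidence) = 0.016512 / 0.041656 ≈ 0.396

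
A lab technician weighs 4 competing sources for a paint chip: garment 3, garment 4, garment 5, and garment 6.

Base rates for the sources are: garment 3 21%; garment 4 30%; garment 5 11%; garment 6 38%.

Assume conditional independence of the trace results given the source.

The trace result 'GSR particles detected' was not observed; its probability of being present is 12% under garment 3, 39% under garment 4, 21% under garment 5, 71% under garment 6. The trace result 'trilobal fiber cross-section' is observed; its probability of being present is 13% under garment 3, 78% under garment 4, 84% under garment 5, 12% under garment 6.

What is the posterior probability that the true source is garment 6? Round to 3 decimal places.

By Bayes' rule with conditional independence, the unnormalized weight for each hypothesis is prior × ∏ likelihoods (using 1 − P(present | H) for each absent trace result):
  garment 3: 0.21 × (1 − 0.12) × 0.13 = 0.024024
  garment 4: 0.30 × (1 − 0.39) × 0.78 = 0.14274
  garment 5: 0.11 × (1 − 0.21) × 0.84 = 0.072996
  garment 6: 0.38 × (1 − 0.71) × 0.12 = 0.013224
Marginal likelihood of the evidence = 0.25298.
P(garment 6 | evidence) = 0.013224 / 0.25298 ≈ 0.052.

0.052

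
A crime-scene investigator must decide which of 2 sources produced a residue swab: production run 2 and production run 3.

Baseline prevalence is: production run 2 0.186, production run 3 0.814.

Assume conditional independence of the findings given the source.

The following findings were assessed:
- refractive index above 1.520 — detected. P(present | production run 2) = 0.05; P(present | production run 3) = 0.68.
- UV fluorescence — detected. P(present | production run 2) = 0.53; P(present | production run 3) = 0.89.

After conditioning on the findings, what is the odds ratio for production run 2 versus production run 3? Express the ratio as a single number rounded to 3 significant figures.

0.0100

Posterior odds equal prior odds times the likelihood ratio; only the two competing hypotheses matter.
  production run 2: 0.186 × 0.05 × 0.53 = 0.004929
  production run 3: 0.814 × 0.68 × 0.89 = 0.49263
Posterior odds = 0.004929 / 0.49263 ≈ 0.0100.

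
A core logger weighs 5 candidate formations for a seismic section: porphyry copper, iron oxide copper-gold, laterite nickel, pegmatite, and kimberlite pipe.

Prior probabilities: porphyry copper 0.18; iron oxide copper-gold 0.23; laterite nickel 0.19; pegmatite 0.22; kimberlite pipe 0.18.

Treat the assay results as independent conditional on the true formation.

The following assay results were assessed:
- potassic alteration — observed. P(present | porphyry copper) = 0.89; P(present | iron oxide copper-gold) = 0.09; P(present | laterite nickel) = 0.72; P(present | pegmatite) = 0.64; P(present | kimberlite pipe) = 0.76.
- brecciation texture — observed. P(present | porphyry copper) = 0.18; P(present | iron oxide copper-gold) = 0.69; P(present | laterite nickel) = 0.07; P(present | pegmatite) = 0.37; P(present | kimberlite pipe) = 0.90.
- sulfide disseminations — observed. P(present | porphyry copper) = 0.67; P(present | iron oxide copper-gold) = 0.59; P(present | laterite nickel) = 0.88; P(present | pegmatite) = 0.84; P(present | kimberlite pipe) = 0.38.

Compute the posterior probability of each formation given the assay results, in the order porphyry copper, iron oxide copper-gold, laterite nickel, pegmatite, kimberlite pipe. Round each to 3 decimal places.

Multiply each prior by the joint likelihood of the assay result pattern:
  porphyry copper: 0.18 × 0.89 × 0.18 × 0.67 = 0.01932
  iron oxide copper-gold: 0.23 × 0.09 × 0.69 × 0.59 = 0.008427
  laterite nickel: 0.19 × 0.72 × 0.07 × 0.88 = 0.0084269
  pegmatite: 0.22 × 0.64 × 0.37 × 0.84 = 0.043761
  kimberlite pipe: 0.18 × 0.76 × 0.90 × 0.38 = 0.046786
The unnormalized weights sum to 0.12672.
P(porphyry copper | evidence) = 0.01932 / 0.12672 ≈ 0.152
P(iron oxide copper-gold | evidence) = 0.008427 / 0.12672 ≈ 0.067
P(laterite nickel | evidence) = 0.0084269 / 0.12672 ≈ 0.066
P(pegmatite | evidence) = 0.043761 / 0.12672 ≈ 0.345
P(kimberlite pipe | evidence) = 0.046786 / 0.12672 ≈ 0.369

0.152, 0.067, 0.066, 0.345, 0.369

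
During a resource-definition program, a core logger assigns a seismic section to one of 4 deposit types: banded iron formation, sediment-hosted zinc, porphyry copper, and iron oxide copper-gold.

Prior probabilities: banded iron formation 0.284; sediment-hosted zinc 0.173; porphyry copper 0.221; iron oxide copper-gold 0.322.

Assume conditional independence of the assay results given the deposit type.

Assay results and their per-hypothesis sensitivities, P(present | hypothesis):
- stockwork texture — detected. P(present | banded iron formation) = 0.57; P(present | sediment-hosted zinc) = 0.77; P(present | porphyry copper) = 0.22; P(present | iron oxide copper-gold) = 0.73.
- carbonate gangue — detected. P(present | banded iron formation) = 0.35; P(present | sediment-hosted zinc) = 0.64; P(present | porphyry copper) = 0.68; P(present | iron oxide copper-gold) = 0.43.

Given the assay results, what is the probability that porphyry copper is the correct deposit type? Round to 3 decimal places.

0.120

By Bayes' rule with conditional independence, the unnormalized weight for each hypothesis is prior × ∏ likelihoods:
  banded iron formation: 0.284 × 0.57 × 0.35 = 0.056658
  sediment-hosted zinc: 0.173 × 0.77 × 0.64 = 0.085254
  porphyry copper: 0.221 × 0.22 × 0.68 = 0.033062
  iron oxide copper-gold: 0.322 × 0.73 × 0.43 = 0.10108
Marginal likelihood of the evidence = 0.27605.
P(porphyry copper | evidence) = 0.033062 / 0.27605 ≈ 0.120.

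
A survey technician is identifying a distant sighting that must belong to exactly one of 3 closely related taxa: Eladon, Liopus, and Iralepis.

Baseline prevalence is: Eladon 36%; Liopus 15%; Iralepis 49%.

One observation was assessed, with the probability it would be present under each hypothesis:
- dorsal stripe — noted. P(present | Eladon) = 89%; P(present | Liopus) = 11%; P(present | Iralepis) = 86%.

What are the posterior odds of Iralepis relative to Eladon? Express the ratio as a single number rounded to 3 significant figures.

Posterior odds equal prior odds times the likelihood ratio; only the two competing hypotheses matter.
  Iralepis: 0.49 × 0.86 = 0.4214
  Eladon: 0.36 × 0.89 = 0.3204
Odds(Iralepis : Eladon) = 0.4214 / 0.3204 ≈ 1.32.

1.32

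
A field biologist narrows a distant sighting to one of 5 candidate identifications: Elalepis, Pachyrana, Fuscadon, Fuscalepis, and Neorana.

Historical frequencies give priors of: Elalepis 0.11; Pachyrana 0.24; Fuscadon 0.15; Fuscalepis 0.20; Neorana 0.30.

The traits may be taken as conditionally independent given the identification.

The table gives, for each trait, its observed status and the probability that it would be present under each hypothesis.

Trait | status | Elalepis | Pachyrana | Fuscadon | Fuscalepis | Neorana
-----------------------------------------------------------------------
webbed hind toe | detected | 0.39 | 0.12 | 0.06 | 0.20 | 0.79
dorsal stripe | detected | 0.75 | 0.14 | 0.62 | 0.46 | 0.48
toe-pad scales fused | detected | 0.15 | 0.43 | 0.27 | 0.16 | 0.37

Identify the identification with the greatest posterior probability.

Neorana

For each hypothesis, the unnormalized posterior weight is prior × product of the trait likelihoods:
  Elalepis: 0.11 × 0.39 × 0.75 × 0.15 = 0.0048262
  Pachyrana: 0.24 × 0.12 × 0.14 × 0.43 = 0.0017338
  Fuscadon: 0.15 × 0.06 × 0.62 × 0.27 = 0.0015066
  Fuscalepis: 0.20 × 0.20 × 0.46 × 0.16 = 0.002944
  Neorana: 0.30 × 0.79 × 0.48 × 0.37 = 0.042091
Normalizing constant Z = 0.0048262 + 0.0017338 + 0.0015066 + 0.002944 + 0.042091 = 0.053102.
P(Elalepis | evidence) ≈ 0.0048262 / 0.053102 ≈ 0.091
P(Pachyrana | evidence) ≈ 0.0017338 / 0.053102 ≈ 0.033
P(Fuscadon | evidence) ≈ 0.0015066 / 0.053102 ≈ 0.028
P(Fuscalepis | evidence) ≈ 0.002944 / 0.053102 ≈ 0.055
P(Neorana | evidence) ≈ 0.042091 / 0.053102 ≈ 0.793
The largest is 0.793, so Neorana is most probable.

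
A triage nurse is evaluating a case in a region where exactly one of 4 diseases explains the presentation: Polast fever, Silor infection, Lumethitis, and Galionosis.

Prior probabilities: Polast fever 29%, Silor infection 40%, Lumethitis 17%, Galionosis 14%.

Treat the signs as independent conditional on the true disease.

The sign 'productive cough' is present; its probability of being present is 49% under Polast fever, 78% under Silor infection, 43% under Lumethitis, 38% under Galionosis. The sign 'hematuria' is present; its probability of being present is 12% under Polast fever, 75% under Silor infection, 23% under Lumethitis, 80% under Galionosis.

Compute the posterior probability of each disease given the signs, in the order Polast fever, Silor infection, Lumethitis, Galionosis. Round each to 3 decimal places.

By Bayes' rule with conditional independence, the unnormalized weight for each hypothesis is prior × ∏ likelihoods:
  Polast fever: 0.29 × 0.49 × 0.12 = 0.017052
  Silor infection: 0.40 × 0.78 × 0.75 = 0.234
  Lumethitis: 0.17 × 0.43 × 0.23 = 0.016813
  Galionosis: 0.14 × 0.38 × 0.80 = 0.04256
The unnormalized weights sum to 0.31043.
P(Polast fever | evidence) = 0.017052 / 0.31043 ≈ 0.055
P(Silor infection | evidence) = 0.234 / 0.31043 ≈ 0.754
P(Lumethitis | evidence) = 0.016813 / 0.31043 ≈ 0.054
P(Galionosis | evidence) = 0.04256 / 0.31043 ≈ 0.137

0.055, 0.754, 0.054, 0.137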